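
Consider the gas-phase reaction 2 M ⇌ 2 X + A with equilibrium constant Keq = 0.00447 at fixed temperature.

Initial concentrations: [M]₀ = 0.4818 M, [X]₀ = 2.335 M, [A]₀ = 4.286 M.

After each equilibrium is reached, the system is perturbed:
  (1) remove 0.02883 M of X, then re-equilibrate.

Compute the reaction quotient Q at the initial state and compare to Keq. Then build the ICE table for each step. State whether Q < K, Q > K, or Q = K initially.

Q₀ = 100.7; Q > K (proceeds reverse)

Q₀ = 100.7 vs Keq = 0.00447 ⇒ Q>K, reverse
Step 1:
                   M          X          A
  Initial     0.4818      2.335      4.286
  Change       2.233     -2.233     -1.117
  Equil        2.715      0.102      3.169
  solve Keq expr → x = -1.117; check Q = 0.00447
Then remove 0.02883 M of X.
Step 2:
                   M          X          A
  Initial      2.715    0.07312      3.169
  Change    -0.02758    0.02758    0.01379
  Equil        2.687     0.1007      3.183
  solve Keq expr → x = 0.01379; check Q = 0.00447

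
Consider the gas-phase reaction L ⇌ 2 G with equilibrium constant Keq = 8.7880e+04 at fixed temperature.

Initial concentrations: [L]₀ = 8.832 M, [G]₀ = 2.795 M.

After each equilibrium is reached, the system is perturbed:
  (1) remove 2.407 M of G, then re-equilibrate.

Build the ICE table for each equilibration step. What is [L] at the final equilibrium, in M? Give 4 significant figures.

Q₀ = 0.8845 vs Keq = 8.7880e+04 ⇒ Q<K, forward
Step 1:
                  L         G
  I           8.832     2.795
  C          -8.827     17.65
  E        0.004759     20.45
  solve Keq expr → x = 8.827; check Q = 8.7880e+04
Then remove 2.407 M of G.
Step 2:
                  L         G
  I        0.004759     18.04
  C       -0.001053  0.002107
  E        0.003705     18.04
  solve Keq expr → x = 0.001053; check Q = 8.7880e+04

[L]_eq = 0.003705 M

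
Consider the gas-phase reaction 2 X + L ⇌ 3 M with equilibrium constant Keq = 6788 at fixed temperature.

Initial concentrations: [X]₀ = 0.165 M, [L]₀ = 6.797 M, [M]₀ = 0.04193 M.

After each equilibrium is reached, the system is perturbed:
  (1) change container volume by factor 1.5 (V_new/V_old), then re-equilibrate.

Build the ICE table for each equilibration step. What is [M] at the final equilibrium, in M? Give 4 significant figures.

Q₀ = 3.9837e-04 vs Keq = 6788 ⇒ Q<K, forward
Step 1:
                   X          L          M
  init         0.165      6.797    0.04193
  Δ          -0.1643   -0.08214     0.2464
  eq      7.2522e-04      6.715     0.2883
  solve Keq expr → x = 0.08214; check Q = 6788
Then change container volume by factor 1.5 (V_new/V_old).
Step 2:
                   X          L          M
  init    4.8348e-04      4.477     0.1922
  Δ                0          0          0
  eq      4.8348e-04      4.477     0.1922
  solve Keq expr → x = 0; check Q = 6788

[M]_eq = 0.1922 M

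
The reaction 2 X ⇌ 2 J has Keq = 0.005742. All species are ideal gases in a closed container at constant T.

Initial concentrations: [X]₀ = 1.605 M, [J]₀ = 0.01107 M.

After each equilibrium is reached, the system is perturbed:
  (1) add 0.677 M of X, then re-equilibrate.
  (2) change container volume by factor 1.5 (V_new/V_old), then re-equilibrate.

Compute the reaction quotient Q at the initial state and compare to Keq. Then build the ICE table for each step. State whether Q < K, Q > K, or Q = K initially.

Q₀ = 4.7571e-05; Q < K (proceeds forward)

Q₀ = 4.7571e-05 vs Keq = 0.005742 ⇒ Q<K, forward
Step 1:
                  X         J
  init        1.605   0.01107
  Δ         -0.1028    0.1028
  eq          1.502    0.1138
  solve Keq expr → x = 0.05138; check Q = 0.005742
Then add 0.677 M of X.
Step 2:
                  X         J
  init        2.179    0.1138
  Δ        -0.04769   0.04769
  eq          2.132    0.1615
  solve Keq expr → x = 0.02384; check Q = 0.005742
Then change container volume by factor 1.5 (V_new/V_old).
Step 3:
                  X         J
  init        1.421    0.1077
  Δ               0         0
  eq          1.421    0.1077
  solve Keq expr → x = 0; check Q = 0.005742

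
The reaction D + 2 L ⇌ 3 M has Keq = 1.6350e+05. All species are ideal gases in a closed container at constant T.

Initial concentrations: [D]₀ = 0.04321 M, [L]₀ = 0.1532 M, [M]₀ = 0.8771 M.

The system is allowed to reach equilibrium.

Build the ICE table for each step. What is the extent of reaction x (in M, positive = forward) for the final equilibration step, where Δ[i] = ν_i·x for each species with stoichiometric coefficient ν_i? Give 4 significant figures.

Q₀ = 665.3 vs Keq = 1.6350e+05 ⇒ Q<K, forward
Step 1:
                   D          L          M
  Initial    0.04321     0.1532     0.8771
  Change    -0.04193   -0.08385     0.1258
  Equil     0.001283    0.06935      1.003
  solve Keq expr → x = 0.04193; check Q = 1.6350e+05

x = 0.04193 M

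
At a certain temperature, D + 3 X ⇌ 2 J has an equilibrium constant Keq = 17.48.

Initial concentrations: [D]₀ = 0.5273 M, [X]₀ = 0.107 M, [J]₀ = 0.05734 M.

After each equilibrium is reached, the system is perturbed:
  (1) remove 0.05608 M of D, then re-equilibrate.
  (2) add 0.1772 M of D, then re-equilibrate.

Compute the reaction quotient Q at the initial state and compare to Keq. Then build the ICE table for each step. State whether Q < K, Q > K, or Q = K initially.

Q₀ = 5.09; Q < K (proceeds forward)

Q₀ = 5.09 vs Keq = 17.48 ⇒ Q<K, forward
Step 1:
                   D          X          J
  I           0.5273      0.107    0.05734
  C        -0.007783   -0.02335    0.01557
  E           0.5195    0.08365    0.07291
  solve Keq expr → x = 0.007783; check Q = 17.48
Then remove 0.05608 M of D.
Step 2:
                   D          X          J
  I           0.4634    0.08365    0.07291
  C       6.9728e-04   0.002092  -0.001395
  E           0.4641    0.08574    0.07151
  solve Keq expr → x = -6.9728e-04; check Q = 17.48
Then add 0.1772 M of D.
Step 3:
                   D          X          J
  I           0.6413    0.08574    0.07151
  C        -0.001963  -0.005888   0.003925
  E           0.6394    0.07985    0.07544
  solve Keq expr → x = 0.001963; check Q = 17.48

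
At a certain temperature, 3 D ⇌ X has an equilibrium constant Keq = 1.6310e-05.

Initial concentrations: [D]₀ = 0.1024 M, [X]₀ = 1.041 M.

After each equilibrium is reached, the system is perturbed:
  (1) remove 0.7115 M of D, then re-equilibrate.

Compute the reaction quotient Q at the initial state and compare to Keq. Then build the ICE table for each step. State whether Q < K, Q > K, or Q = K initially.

Q₀ = 969.5; Q > K (proceeds reverse)

Q₀ = 969.5 vs Keq = 1.6310e-05 ⇒ Q>K, reverse
Step 1:
                    D           X
  Initial      0.1024       1.041
  Change        3.121       -1.04
  Equil         3.224  5.4644e-04
  solve Keq expr → x = -1.04; check Q = 1.6310e-05
Then remove 0.7115 M of D.
Step 2:
                    D           X
  Initial       2.512  5.4644e-04
  Change   8.6269e-04 -2.8756e-04
  Equil         2.513  2.5888e-04
  solve Keq expr → x = -2.8756e-04; check Q = 1.6310e-05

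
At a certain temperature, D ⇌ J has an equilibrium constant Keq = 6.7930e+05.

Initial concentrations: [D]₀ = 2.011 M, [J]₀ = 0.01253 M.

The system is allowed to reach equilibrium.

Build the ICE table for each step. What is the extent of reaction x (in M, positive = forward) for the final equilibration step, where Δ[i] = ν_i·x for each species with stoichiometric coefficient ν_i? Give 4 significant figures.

x = 2.011 M

Q₀ = 0.006231 vs Keq = 6.7930e+05 ⇒ Q<K, forward
Step 1:
                  D         J
  init        2.011   0.01253
  Δ          -2.011     2.011
  eq      2.9788e-06     2.024
  solve Keq expr → x = 2.011; check Q = 6.7930e+05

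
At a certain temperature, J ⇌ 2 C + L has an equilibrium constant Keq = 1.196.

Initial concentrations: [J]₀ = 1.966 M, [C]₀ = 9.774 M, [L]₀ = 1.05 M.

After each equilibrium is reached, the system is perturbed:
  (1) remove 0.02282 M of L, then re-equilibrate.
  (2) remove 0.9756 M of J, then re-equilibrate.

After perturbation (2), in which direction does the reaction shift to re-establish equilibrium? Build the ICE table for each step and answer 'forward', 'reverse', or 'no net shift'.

Q₀ = 51.02 vs Keq = 1.196 ⇒ Q>K, reverse
Step 1:
                  J         C         L
  init        1.966     9.774      1.05
  Δ          0.9917    -1.983   -0.9917
  eq          2.958     7.791   0.05828
  solve Keq expr → x = -0.9917; check Q = 1.196
Then remove 0.02282 M of L.
Step 2:
                  J         C         L
  init        2.958     7.791   0.03546
  Δ        -0.02175    0.0435   0.02175
  eq          2.936     7.834   0.05721
  solve Keq expr → x = 0.02175; check Q = 1.196
Then remove 0.9756 M of J.
Step 3:
                  J         C         L
  init         1.96     7.834   0.05721
  Δ         0.01829  -0.03659  -0.01829
  eq          1.979     7.797   0.03892
  solve Keq expr → x = -0.01829; check Q = 1.196

Direction: reverse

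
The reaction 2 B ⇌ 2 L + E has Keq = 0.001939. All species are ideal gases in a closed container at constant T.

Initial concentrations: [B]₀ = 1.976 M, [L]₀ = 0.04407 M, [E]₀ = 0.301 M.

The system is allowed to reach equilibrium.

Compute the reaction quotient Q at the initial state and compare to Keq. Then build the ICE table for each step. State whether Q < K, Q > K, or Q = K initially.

Q₀ = 1.4972e-04 vs Keq = 0.001939 ⇒ Q<K, forward
Step 1:
                    B           L           E
  init          1.976     0.04407       0.301
  Δ          -0.09605     0.09605     0.04803
  eq             1.88      0.1401       0.349
  solve Keq expr → x = 0.04803; check Q = 0.001939

Q₀ = 1.4972e-04; Q < K (proceeds forward)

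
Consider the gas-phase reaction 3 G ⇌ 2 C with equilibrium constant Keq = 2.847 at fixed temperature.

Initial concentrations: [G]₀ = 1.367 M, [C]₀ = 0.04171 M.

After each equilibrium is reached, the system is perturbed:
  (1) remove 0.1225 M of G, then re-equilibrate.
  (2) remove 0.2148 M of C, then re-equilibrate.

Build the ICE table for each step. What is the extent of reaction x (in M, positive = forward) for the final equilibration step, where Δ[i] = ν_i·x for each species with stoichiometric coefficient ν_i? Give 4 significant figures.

x = 0.03079 M

Q₀ = 6.8104e-04 vs Keq = 2.847 ⇒ Q<K, forward
Step 1:
                    G           C
  I             1.367     0.04171
  C           -0.8576      0.5717
  E            0.5094      0.6134
  solve Keq expr → x = 0.2859; check Q = 2.847
Then remove 0.1225 M of G.
Step 2:
                    G           C
  I            0.3869      0.6134
  C           0.08907    -0.05938
  E             0.476      0.5541
  solve Keq expr → x = -0.02969; check Q = 2.847
Then remove 0.2148 M of C.
Step 3:
                    G           C
  I             0.476      0.3393
  C          -0.09238     0.06159
  E            0.3836      0.4009
  solve Keq expr → x = 0.03079; check Q = 2.847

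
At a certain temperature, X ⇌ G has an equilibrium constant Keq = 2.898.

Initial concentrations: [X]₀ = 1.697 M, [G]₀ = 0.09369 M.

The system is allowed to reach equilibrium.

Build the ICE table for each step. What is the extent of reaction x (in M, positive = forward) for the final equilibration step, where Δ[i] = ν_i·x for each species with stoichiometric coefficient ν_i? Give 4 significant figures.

Q₀ = 0.05521 vs Keq = 2.898 ⇒ Q<K, forward
Step 1:
                    X           G
  init          1.697     0.09369
  Δ            -1.238       1.238
  eq           0.4594       1.331
  solve Keq expr → x = 1.238; check Q = 2.898

x = 1.238 M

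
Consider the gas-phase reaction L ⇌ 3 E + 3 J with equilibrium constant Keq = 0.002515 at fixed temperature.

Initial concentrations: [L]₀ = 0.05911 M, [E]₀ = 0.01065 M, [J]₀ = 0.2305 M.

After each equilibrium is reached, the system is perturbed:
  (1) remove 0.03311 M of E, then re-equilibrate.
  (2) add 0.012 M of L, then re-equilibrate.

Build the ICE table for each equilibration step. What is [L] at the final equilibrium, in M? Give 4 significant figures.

Q₀ = 2.5027e-07 vs Keq = 0.002515 ⇒ Q<K, forward
Step 1:
                    L           E           J
  init        0.05911     0.01065      0.2305
  Δ          -0.03526      0.1058      0.1058
  eq          0.02385      0.1164      0.3363
  solve Keq expr → x = 0.03526; check Q = 0.002515
Then remove 0.03311 M of E.
Step 2:
                    L           E           J
  init        0.02385     0.08331      0.3363
  Δ         -0.005829     0.01749     0.01749
  eq          0.01803      0.1008      0.3538
  solve Keq expr → x = 0.005829; check Q = 0.002515
Then add 0.012 M of L.
Step 3:
                    L           E           J
  init        0.03003      0.1008      0.3538
  Δ         -0.003509     0.01053     0.01053
  eq          0.02652      0.1113      0.3643
  solve Keq expr → x = 0.003509; check Q = 0.002515

[L]_eq = 0.02652 M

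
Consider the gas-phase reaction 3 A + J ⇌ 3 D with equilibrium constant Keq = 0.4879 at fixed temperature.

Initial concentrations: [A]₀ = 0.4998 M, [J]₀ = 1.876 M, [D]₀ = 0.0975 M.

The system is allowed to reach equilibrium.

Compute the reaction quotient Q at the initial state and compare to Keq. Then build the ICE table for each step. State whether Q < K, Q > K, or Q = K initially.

Q₀ = 0.003957; Q < K (proceeds forward)

Q₀ = 0.003957 vs Keq = 0.4879 ⇒ Q<K, forward
Step 1:
                   A          J          D
  I           0.4998      1.876     0.0975
  C           -0.195     -0.065      0.195
  E           0.3048      1.811     0.2925
  solve Keq expr → x = 0.065; check Q = 0.4879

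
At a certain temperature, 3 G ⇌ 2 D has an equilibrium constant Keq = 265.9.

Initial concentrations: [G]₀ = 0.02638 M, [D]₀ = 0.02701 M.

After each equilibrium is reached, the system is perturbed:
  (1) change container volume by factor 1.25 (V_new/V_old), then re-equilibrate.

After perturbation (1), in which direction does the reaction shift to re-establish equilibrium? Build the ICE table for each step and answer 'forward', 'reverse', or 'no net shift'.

Q₀ = 39.74 vs Keq = 265.9 ⇒ Q<K, forward
Step 1:
                   G          D
  Initial    0.02638    0.02701
  Change    -0.01013   0.006756
  Equil      0.01625    0.03377
  solve Keq expr → x = 0.003378; check Q = 265.9
Then change container volume by factor 1.25 (V_new/V_old).
Step 2:
                   G          D
  Initial      0.013    0.02701
  Change  8.1517e-04 -5.4345e-04
  Equil      0.01381    0.02647
  solve Keq expr → x = -2.7172e-04; check Q = 265.9

Direction: reverse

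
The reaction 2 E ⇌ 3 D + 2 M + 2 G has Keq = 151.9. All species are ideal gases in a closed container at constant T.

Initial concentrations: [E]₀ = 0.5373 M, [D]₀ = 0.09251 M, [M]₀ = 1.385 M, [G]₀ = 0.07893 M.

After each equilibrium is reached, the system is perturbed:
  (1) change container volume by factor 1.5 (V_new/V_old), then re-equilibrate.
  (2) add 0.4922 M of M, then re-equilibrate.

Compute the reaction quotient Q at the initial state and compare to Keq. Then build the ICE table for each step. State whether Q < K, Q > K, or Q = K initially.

Q₀ = 3.2773e-05 vs Keq = 151.9 ⇒ Q<K, forward
Step 1:
                  E         D         M         G
  init       0.5373   0.09251     1.385   0.07893
  Δ         -0.4765    0.7147    0.4765    0.4765
  eq        0.06084    0.8072     1.861    0.5554
  solve Keq expr → x = 0.2382; check Q = 151.9
Then change container volume by factor 1.5 (V_new/V_old).
Step 2:
                  E         D         M         G
  init      0.04056    0.5381     1.241    0.3703
  Δ        -0.02307   0.03461   0.02307   0.02307
  eq        0.01749    0.5727     1.264    0.3933
  solve Keq expr → x = 0.01154; check Q = 151.9
Then add 0.4922 M of M.
Step 3:
                  E         D         M         G
  init      0.01749    0.5727     1.756    0.3933
  Δ        0.005826 -0.008738 -0.005826 -0.005826
  eq        0.02331     0.564      1.75    0.3875
  solve Keq expr → x = -0.002913; check Q = 151.9

Q₀ = 3.2773e-05; Q < K (proceeds forward)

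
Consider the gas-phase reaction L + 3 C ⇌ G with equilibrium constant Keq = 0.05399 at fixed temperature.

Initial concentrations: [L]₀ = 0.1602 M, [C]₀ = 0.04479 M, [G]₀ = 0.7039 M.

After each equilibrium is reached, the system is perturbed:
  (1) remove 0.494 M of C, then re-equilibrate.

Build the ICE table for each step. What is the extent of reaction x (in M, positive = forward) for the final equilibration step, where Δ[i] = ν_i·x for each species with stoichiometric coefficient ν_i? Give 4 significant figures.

Q₀ = 4.8900e+04 vs Keq = 0.05399 ⇒ Q>K, reverse
Step 1:
                    L           C           G
  init         0.1602     0.04479      0.7039
  Δ            0.5352       1.605     -0.5352
  eq           0.6954        1.65      0.1687
  solve Keq expr → x = -0.5352; check Q = 0.05399
Then remove 0.494 M of C.
Step 2:
                    L           C           G
  init         0.6954       1.156      0.1687
  Δ           0.06635       0.199    -0.06635
  eq           0.7617       1.355      0.1024
  solve Keq expr → x = -0.06635; check Q = 0.05399

x = -0.06635 M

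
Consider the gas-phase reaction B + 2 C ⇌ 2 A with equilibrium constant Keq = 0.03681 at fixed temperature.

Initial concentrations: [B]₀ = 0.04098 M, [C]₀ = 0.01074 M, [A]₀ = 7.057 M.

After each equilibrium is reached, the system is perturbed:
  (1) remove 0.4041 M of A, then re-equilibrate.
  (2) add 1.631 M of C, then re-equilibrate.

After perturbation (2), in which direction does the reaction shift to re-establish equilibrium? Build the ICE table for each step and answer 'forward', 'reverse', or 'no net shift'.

Direction: forward

Q₀ = 1.0536e+07 vs Keq = 0.03681 ⇒ Q>K, reverse
Step 1:
                  B         C         A
  Initial   0.04098   0.01074     7.057
  Change      2.679     5.358    -5.358
  Equil        2.72     5.369     1.699
  solve Keq expr → x = -2.679; check Q = 0.03681
Then remove 0.4041 M of A.
Step 2:
                  B         C         A
  Initial      2.72     5.369     1.295
  Change    -0.1378   -0.2756    0.2756
  Equil       2.582     5.093      1.57
  solve Keq expr → x = 0.1378; check Q = 0.03681
Then add 1.631 M of C.
Step 3:
                  B         C         A
  Initial     2.582     6.724      1.57
  Change    -0.1674   -0.3347    0.3347
  Equil       2.415      6.39     1.905
  solve Keq expr → x = 0.1674; check Q = 0.03681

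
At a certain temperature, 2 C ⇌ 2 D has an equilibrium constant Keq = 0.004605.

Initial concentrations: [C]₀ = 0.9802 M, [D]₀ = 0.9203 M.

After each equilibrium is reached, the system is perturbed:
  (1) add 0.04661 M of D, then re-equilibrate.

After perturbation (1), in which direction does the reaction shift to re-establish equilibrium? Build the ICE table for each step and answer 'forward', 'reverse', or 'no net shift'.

Q₀ = 0.8815 vs Keq = 0.004605 ⇒ Q>K, reverse
Step 1:
                    C           D
  Initial      0.9802      0.9203
  Change       0.7995     -0.7995
  Equil          1.78      0.1208
  solve Keq expr → x = -0.3998; check Q = 0.004605
Then add 0.04661 M of D.
Step 2:
                    C           D
  Initial        1.78      0.1674
  Change      0.04365    -0.04365
  Equil         1.823      0.1237
  solve Keq expr → x = -0.02182; check Q = 0.004605

Direction: reverse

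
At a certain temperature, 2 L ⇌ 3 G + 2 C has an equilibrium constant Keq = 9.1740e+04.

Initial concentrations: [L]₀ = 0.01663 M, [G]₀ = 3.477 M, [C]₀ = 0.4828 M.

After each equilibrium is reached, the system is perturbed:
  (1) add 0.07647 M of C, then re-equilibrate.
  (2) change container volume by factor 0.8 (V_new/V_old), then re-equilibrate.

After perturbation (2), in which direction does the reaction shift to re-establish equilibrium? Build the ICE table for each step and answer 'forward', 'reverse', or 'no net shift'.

Q₀ = 3.5429e+04 vs Keq = 9.1740e+04 ⇒ Q<K, forward
Step 1:
                   L          G          C
  init       0.01663      3.477     0.4828
  Δ        -0.006123   0.009184   0.006123
  eq         0.01051      3.486     0.4889
  solve Keq expr → x = 0.003061; check Q = 9.1740e+04
Then add 0.07647 M of C.
Step 2:
                   L          G          C
  init       0.01051      3.486     0.5654
  Δ         0.001597  -0.002395  -0.001597
  eq          0.0121      3.484     0.5638
  solve Keq expr → x = -7.9829e-04; check Q = 9.1740e+04
Then change container volume by factor 0.8 (V_new/V_old).
Step 3:
                   L          G          C
  init       0.01513      4.355     0.7047
  Δ         0.005779  -0.008668  -0.005779
  eq         0.02091      4.346      0.699
  solve Keq expr → x = -0.002889; check Q = 9.1740e+04

Direction: reverse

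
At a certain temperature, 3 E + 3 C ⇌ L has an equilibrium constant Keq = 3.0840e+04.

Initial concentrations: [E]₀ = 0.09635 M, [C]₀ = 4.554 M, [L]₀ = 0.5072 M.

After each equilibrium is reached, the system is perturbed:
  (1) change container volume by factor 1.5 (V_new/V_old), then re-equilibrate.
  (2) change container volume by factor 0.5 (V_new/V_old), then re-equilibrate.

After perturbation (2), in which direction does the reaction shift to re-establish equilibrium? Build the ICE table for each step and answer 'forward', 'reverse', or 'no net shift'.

Q₀ = 6.004 vs Keq = 3.0840e+04 ⇒ Q<K, forward
Step 1:
                    E           C           L
  init        0.09635       4.554      0.5072
  Δ          -0.09054    -0.09054     0.03018
  eq         0.005808       4.463      0.5374
  solve Keq expr → x = 0.03018; check Q = 3.0840e+04
Then change container volume by factor 1.5 (V_new/V_old).
Step 2:
                    E           C           L
  init       0.003872       2.976      0.3583
  Δ          0.003721    0.003721    -0.00124
  eq         0.007593       2.979       0.357
  solve Keq expr → x = -0.00124; check Q = 3.0840e+04
Then change container volume by factor 0.5 (V_new/V_old).
Step 3:
                    E           C           L
  init        0.01519       5.959       0.714
  Δ          -0.01039    -0.01039    0.003462
  eq         0.004799       5.948      0.7175
  solve Keq expr → x = 0.003462; check Q = 3.0840e+04

Direction: forward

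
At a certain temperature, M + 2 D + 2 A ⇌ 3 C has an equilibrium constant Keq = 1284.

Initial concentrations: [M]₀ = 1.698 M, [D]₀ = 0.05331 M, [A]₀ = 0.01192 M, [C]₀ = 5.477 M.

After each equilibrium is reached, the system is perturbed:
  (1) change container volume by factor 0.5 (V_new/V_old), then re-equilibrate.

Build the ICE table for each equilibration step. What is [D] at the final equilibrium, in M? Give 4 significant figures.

Q₀ = 2.3962e+08 vs Keq = 1284 ⇒ Q>K, reverse
Step 1:
                   M          D          A          C
  I            1.698    0.05331    0.01192      5.477
  C           0.2153     0.4307     0.4307     -0.646
  E            1.913      0.484     0.4426      4.831
  solve Keq expr → x = -0.2153; check Q = 1284
Then change container volume by factor 0.5 (V_new/V_old).
Step 2:
                   M          D          A          C
  I            3.827      0.968     0.8852      9.662
  C          -0.1233    -0.2466    -0.2466     0.3698
  E            3.703     0.7214     0.6387      10.03
  solve Keq expr → x = 0.1233; check Q = 1284

[D]_eq = 0.7214 M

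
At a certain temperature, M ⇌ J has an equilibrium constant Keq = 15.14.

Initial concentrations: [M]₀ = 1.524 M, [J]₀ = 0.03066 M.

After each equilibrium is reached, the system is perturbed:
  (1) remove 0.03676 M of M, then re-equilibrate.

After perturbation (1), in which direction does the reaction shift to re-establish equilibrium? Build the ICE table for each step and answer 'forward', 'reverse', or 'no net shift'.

Direction: reverse

Q₀ = 0.02012 vs Keq = 15.14 ⇒ Q<K, forward
Step 1:
                    M           J
  init          1.524     0.03066
  Δ            -1.428       1.428
  eq          0.09632       1.458
  solve Keq expr → x = 1.428; check Q = 15.14
Then remove 0.03676 M of M.
Step 2:
                    M           J
  init        0.05956       1.458
  Δ           0.03448    -0.03448
  eq          0.09405       1.424
  solve Keq expr → x = -0.03448; check Q = 15.14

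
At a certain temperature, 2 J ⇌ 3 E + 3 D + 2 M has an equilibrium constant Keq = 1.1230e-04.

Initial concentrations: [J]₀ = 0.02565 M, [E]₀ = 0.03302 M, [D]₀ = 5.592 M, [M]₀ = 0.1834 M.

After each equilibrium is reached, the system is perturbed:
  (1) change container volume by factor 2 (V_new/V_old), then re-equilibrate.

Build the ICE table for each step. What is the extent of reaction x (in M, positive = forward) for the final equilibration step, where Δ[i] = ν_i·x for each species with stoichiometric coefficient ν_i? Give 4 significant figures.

x = 0.001551 M

Q₀ = 0.3219 vs Keq = 1.1230e-04 ⇒ Q>K, reverse
Step 1:
                    J           E           D           M
  init        0.02565     0.03302       5.592      0.1834
  Δ           0.01956    -0.02934    -0.02934    -0.01956
  eq          0.04521    0.003676       5.563      0.1638
  solve Keq expr → x = -0.009781; check Q = 1.1230e-04
Then change container volume by factor 2 (V_new/V_old).
Step 2:
                    J           E           D           M
  init        0.02261    0.001838       2.781     0.08192
  Δ         -0.003101    0.004652    0.004652    0.003101
  eq          0.01951     0.00649       2.786     0.08502
  solve Keq expr → x = 0.001551; check Q = 1.1230e-04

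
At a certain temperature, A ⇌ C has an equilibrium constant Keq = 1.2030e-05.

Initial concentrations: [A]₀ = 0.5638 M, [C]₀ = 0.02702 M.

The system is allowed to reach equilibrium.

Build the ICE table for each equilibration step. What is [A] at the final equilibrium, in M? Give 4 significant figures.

[A]_eq = 0.5908 M

Q₀ = 0.04792 vs Keq = 1.2030e-05 ⇒ Q>K, reverse
Step 1:
                  A         C
  Initial    0.5638   0.02702
  Change    0.02701  -0.02701
  Equil      0.5908 7.1075e-06
  solve Keq expr → x = -0.02701; check Q = 1.2030e-05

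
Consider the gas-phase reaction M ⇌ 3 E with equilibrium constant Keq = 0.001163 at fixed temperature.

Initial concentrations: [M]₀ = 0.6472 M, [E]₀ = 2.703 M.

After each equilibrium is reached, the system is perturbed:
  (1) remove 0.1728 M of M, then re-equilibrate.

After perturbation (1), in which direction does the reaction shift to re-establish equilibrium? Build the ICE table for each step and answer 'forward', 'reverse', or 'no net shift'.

Direction: reverse

Q₀ = 30.51 vs Keq = 0.001163 ⇒ Q>K, reverse
Step 1:
                   M          E
  I           0.6472      2.703
  C           0.8608     -2.582
  E            1.508     0.1206
  solve Keq expr → x = -0.8608; check Q = 0.001163
Then remove 0.1728 M of M.
Step 2:
                   M          E
  I            1.335     0.1206
  C         0.001583  -0.004749
  E            1.337     0.1158
  solve Keq expr → x = -0.001583; check Q = 0.001163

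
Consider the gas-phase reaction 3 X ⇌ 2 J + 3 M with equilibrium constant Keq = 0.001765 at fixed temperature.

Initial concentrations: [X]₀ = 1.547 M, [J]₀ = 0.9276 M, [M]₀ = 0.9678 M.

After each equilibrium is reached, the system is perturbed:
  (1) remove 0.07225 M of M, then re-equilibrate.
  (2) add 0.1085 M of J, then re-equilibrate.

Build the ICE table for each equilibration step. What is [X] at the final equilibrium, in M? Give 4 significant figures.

[X]_eq = 2.107 M

Q₀ = 0.2107 vs Keq = 0.001765 ⇒ Q>K, reverse
Step 1:
                    X           J           M
  init          1.547      0.9276      0.9678
  Δ            0.5804     -0.3869     -0.5804
  eq            2.127      0.5407      0.3874
  solve Keq expr → x = -0.1935; check Q = 0.001765
Then remove 0.07225 M of M.
Step 2:
                    X           J           M
  init          2.127      0.5407      0.3151
  Δ          -0.04887     0.03258     0.04887
  eq            2.079      0.5732       0.364
  solve Keq expr → x = 0.01629; check Q = 0.001765
Then add 0.1085 M of J.
Step 3:
                    X           J           M
  init          2.079      0.6817       0.364
  Δ           0.02888    -0.01925    -0.02888
  eq            2.107      0.6625      0.3351
  solve Keq expr → x = -0.009627; check Q = 0.001765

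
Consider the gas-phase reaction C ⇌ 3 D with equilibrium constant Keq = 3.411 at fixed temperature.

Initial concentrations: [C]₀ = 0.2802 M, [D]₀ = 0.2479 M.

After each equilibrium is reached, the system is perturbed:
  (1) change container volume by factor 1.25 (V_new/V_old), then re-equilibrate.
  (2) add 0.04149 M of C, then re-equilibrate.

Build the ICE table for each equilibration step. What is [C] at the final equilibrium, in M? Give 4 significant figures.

[C]_eq = 0.09936 M

Q₀ = 0.05437 vs Keq = 3.411 ⇒ Q<K, forward
Step 1:
                    C           D
  I            0.2802      0.2479
  C            -0.163      0.4889
  E            0.1172      0.7368
  solve Keq expr → x = 0.163; check Q = 3.411
Then change container volume by factor 1.25 (V_new/V_old).
Step 2:
                    C           D
  I            0.0938      0.5894
  C           -0.0169     0.05071
  E           0.07689      0.6401
  solve Keq expr → x = 0.0169; check Q = 3.411
Then add 0.04149 M of C.
Step 3:
                    C           D
  I            0.1184      0.6401
  C          -0.01903     0.05709
  E           0.09936      0.6972
  solve Keq expr → x = 0.01903; check Q = 3.411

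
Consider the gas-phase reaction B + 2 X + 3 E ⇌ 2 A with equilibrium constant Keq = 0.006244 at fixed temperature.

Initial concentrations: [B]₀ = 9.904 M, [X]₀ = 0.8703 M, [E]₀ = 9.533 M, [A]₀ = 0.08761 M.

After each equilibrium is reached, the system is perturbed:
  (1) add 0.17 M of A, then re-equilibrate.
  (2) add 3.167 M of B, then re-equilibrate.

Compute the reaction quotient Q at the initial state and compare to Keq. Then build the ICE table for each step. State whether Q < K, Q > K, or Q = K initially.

Q₀ = 1.1811e-06; Q < K (proceeds forward)

Q₀ = 1.1811e-06 vs Keq = 0.006244 ⇒ Q<K, forward
Step 1:
                    B           X           E           A
  I             9.904      0.8703       9.533     0.08761
  C           -0.3665      -0.733      -1.099       0.733
  E             9.538      0.1373       8.434      0.8206
  solve Keq expr → x = 0.3665; check Q = 0.006244
Then add 0.17 M of A.
Step 2:
                    B           X           E           A
  I             9.538      0.1373       8.434      0.9906
  C           0.01171     0.02342     0.03513    -0.02342
  E             9.549      0.1607       8.469      0.9672
  solve Keq expr → x = -0.01171; check Q = 0.006244
Then add 3.167 M of B.
Step 3:
                    B           X           E           A
  I             12.72      0.1607       8.469      0.9672
  C         -0.009051     -0.0181    -0.02715      0.0181
  E             12.71      0.1426       8.441      0.9853
  solve Keq expr → x = 0.009051; check Q = 0.006244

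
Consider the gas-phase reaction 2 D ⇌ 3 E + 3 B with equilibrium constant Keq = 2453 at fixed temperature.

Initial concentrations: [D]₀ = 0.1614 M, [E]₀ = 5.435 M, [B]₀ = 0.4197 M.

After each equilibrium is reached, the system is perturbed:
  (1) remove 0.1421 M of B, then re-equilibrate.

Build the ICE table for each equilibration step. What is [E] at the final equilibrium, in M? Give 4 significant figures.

Q₀ = 455.6 vs Keq = 2453 ⇒ Q<K, forward
Step 1:
                  D         E         B
  Initial    0.1614     5.435    0.4197
  Change   -0.06409   0.09614   0.09614
  Equil     0.09731     5.531    0.5158
  solve Keq expr → x = 0.03205; check Q = 2453
Then remove 0.1421 M of B.
Step 2:
                  D         E         B
  Initial   0.09731     5.531    0.3737
  Change   -0.02665   0.03998   0.03998
  Equil     0.07065     5.571    0.4137
  solve Keq expr → x = 0.01333; check Q = 2453

[E]_eq = 5.571 M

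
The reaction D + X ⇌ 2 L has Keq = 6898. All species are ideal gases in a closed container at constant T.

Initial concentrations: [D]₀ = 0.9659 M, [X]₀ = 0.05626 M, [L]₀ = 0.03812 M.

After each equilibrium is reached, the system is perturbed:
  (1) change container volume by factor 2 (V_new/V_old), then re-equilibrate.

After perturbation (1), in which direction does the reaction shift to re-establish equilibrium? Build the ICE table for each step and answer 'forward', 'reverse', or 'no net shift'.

Direction: no net shift

Q₀ = 0.02674 vs Keq = 6898 ⇒ Q<K, forward
Step 1:
                    D           X           L
  I            0.9659     0.05626     0.03812
  C          -0.05626    -0.05626      0.1125
  E            0.9096  3.6161e-06      0.1506
  solve Keq expr → x = 0.05626; check Q = 6898
Then change container volume by factor 2 (V_new/V_old).
Step 2:
                    D           X           L
  I            0.4548  1.8081e-06     0.07532
  C                 0           0           0
  E            0.4548  1.8081e-06     0.07532
  solve Keq expr → x = 0; check Q = 6898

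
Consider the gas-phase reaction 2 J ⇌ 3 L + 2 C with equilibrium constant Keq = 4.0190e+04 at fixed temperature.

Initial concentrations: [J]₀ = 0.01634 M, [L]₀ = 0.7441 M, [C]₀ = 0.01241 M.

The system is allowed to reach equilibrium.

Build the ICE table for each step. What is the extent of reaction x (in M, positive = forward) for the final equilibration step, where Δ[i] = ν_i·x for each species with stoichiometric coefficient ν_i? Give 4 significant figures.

x = 0.008122 M

Q₀ = 0.2376 vs Keq = 4.0190e+04 ⇒ Q<K, forward
Step 1:
                   J          L          C
  init       0.01634     0.7441    0.01241
  Δ         -0.01624    0.02437    0.01624
  eq      9.6285e-05     0.7685    0.02865
  solve Keq expr → x = 0.008122; check Q = 4.0190e+04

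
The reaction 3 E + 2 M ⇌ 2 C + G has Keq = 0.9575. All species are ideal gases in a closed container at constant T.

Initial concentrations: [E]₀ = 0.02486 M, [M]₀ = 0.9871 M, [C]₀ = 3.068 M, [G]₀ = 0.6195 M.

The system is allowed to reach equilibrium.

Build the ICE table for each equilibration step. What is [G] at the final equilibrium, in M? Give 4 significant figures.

Q₀ = 3.8952e+05 vs Keq = 0.9575 ⇒ Q>K, reverse
Step 1:
                  E         M         C         G
  init      0.02486    0.9871     3.068    0.6195
  Δ          0.9035    0.6023   -0.6023   -0.3012
  eq         0.9284     1.589     2.466    0.3183
  solve Keq expr → x = -0.3012; check Q = 0.9575

[G]_eq = 0.3183 M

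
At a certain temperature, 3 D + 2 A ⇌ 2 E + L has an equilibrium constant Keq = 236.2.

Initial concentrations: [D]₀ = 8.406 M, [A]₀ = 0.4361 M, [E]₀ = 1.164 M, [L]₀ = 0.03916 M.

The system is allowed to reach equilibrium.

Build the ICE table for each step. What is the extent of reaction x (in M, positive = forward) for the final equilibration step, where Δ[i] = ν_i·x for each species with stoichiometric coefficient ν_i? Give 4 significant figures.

x = 0.2168 M

Q₀ = 4.6969e-04 vs Keq = 236.2 ⇒ Q<K, forward
Step 1:
                  D         A         E         L
  I           8.406    0.4361     1.164   0.03916
  C         -0.6505   -0.4337    0.4337    0.2168
  E           7.756  0.002435     1.598     0.256
  solve Keq expr → x = 0.2168; check Q = 236.2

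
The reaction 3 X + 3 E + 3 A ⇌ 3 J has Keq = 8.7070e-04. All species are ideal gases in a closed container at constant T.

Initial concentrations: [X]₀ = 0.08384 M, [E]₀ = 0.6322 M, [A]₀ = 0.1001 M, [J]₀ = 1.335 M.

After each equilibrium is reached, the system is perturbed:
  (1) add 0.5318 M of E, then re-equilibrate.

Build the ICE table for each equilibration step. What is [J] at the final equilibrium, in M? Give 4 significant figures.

[J]_eq = 0.2792 M

Q₀ = 1.5930e+07 vs Keq = 8.7070e-04 ⇒ Q>K, reverse
Step 1:
                   X          E          A          J
  Initial    0.08384     0.6322     0.1001      1.335
  Change         1.1        1.1        1.1       -1.1
  Equil        1.184      1.732        1.2      0.235
  solve Keq expr → x = -0.3667; check Q = 8.7070e-04
Then add 0.5318 M of E.
Step 2:
                   X          E          A          J
  Initial      1.184      2.264        1.2      0.235
  Change    -0.04422   -0.04422   -0.04422    0.04422
  Equil         1.14       2.22      1.156     0.2792
  solve Keq expr → x = 0.01474; check Q = 8.7070e-04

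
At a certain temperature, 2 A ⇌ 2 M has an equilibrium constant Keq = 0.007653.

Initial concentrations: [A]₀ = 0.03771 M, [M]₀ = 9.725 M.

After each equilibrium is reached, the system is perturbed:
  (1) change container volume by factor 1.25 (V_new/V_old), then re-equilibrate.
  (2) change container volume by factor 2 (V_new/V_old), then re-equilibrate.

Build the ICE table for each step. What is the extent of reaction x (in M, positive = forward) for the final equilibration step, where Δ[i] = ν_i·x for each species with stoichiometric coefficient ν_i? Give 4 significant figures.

Q₀ = 6.6507e+04 vs Keq = 0.007653 ⇒ Q>K, reverse
Step 1:
                  A         M
  I         0.03771     9.725
  C            8.94     -8.94
  E           8.977    0.7854
  solve Keq expr → x = -4.47; check Q = 0.007653
Then change container volume by factor 1.25 (V_new/V_old).
Step 2:
                  A         M
  I           7.182    0.6283
  C               0         0
  E           7.182    0.6283
  solve Keq expr → x = 0; check Q = 0.007653
Then change container volume by factor 2 (V_new/V_old).
Step 3:
                  A         M
  I           3.591    0.3141
  C               0         0
  E           3.591    0.3141
  solve Keq expr → x = 0; check Q = 0.007653

x = 0 M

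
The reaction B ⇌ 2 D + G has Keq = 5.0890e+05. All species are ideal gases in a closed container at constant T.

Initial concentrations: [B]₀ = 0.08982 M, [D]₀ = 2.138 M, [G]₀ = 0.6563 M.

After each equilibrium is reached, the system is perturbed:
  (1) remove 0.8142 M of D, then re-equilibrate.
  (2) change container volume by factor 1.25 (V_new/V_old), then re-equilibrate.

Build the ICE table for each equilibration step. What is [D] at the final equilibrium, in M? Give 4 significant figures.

[D]_eq = 1.203 M

Q₀ = 33.4 vs Keq = 5.0890e+05 ⇒ Q<K, forward
Step 1:
                   B          D          G
  I          0.08982      2.138     0.6563
  C         -0.08981     0.1796    0.08981
  E       7.8751e-06      2.318     0.7461
  solve Keq expr → x = 0.08981; check Q = 5.0890e+05
Then remove 0.8142 M of D.
Step 2:
                   B          D          G
  I       7.8751e-06      1.503     0.7461
  C       -4.5612e-06 9.1224e-06 4.5612e-06
  E       3.3139e-06      1.503     0.7461
  solve Keq expr → x = 4.5612e-06; check Q = 5.0890e+05
Then change container volume by factor 1.25 (V_new/V_old).
Step 3:
                   B          D          G
  I       2.6511e-06      1.203     0.5969
  C       -9.5440e-07 1.9088e-06 9.5440e-07
  E       1.6967e-06      1.203     0.5969
  solve Keq expr → x = 9.5440e-07; check Q = 5.0890e+05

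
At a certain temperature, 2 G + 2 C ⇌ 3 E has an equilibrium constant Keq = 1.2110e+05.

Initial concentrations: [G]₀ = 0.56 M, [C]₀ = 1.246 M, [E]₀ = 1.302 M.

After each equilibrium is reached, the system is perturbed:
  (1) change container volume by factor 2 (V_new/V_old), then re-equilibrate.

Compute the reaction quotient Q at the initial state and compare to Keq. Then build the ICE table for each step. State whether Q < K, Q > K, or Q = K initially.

Q₀ = 4.533 vs Keq = 1.2110e+05 ⇒ Q<K, forward
Step 1:
                  G         C         E
  Initial      0.56     1.246     1.302
  Change    -0.5473   -0.5473    0.8209
  Equil     0.01272    0.6987     2.123
  solve Keq expr → x = 0.2736; check Q = 1.2110e+05
Then change container volume by factor 2 (V_new/V_old).
Step 2:
                  G         C         E
  Initial  0.006361    0.3494     1.061
  Change   0.002522  0.002522 -0.003784
  Equil    0.008883    0.3519     1.058
  solve Keq expr → x = -0.001261; check Q = 1.2110e+05

Q₀ = 4.533; Q < K (proceeds forward)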